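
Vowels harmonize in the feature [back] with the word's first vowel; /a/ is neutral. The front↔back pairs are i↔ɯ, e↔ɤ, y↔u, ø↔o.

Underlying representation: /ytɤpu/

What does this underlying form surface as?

[ytepy]

/ɤ/ harmonizes with /y/ ([-back]) → [e]
/u/ harmonizes with /y/ ([-back]) → [y]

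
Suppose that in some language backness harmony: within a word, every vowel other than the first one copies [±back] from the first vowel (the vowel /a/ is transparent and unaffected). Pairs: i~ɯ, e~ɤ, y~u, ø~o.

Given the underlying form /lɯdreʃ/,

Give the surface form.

[lɯdrɤʃ]

/e/ harmonizes with /ɯ/ ([+back]) → [ɤ]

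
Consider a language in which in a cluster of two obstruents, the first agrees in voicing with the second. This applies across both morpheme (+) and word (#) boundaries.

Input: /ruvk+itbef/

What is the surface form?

[rufk+idbef]

/v/ before /k/ (voiceless) → [f]
/t/ before /b/ (voiced) → [d]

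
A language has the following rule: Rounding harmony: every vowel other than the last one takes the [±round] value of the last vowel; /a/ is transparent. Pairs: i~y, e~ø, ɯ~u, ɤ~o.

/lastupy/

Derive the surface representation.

[lastupy]

no segment meets the rule's conditions; no change.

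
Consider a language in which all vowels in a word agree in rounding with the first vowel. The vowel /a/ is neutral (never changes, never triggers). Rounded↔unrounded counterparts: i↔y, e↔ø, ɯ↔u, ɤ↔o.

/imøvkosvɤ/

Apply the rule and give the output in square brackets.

[imevkɤsvɤ]

/ø/ harmonizes with /i/ ([-round]) → [e]
/o/ harmonizes with /i/ ([-round]) → [ɤ]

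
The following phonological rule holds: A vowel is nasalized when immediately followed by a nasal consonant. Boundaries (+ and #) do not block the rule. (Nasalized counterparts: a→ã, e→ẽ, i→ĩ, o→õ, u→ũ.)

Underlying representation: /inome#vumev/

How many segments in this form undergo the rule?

3

/i/ before nasal /n/ → [ĩ]
/o/ before nasal /m/ → [õ]
/u/ before nasal /m/ → [ũ]
3 segments change.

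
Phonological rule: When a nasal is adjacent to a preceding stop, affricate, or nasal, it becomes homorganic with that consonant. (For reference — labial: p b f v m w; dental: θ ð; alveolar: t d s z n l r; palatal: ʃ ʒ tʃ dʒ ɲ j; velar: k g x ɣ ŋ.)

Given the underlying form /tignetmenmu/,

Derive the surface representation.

/n/ after /g/ (velar) → [ŋ]
/m/ after /t/ (alveolar) → [n]
/m/ after /n/ (alveolar) → [n]

[tigŋetnennu]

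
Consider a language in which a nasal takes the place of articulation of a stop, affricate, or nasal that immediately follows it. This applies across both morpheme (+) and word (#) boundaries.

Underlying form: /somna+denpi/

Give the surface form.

[sonna+dempi]

/m/ before /n/ (alveolar) → [n]
/n/ before /p/ (labial) → [m]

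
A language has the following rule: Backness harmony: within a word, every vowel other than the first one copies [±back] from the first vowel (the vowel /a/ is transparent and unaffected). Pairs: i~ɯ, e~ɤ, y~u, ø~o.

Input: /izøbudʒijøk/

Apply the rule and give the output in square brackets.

/u/ harmonizes with /i/ ([-back]) → [y]

[izøbydʒijøk]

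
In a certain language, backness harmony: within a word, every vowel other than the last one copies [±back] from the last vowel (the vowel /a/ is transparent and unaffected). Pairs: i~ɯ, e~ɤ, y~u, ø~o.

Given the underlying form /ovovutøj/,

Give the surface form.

/o/ harmonizes with /ø/ ([-back]) → [ø]
/o/ harmonizes with /ø/ ([-back]) → [ø]
/u/ harmonizes with /ø/ ([-back]) → [y]

[øvøvytøj]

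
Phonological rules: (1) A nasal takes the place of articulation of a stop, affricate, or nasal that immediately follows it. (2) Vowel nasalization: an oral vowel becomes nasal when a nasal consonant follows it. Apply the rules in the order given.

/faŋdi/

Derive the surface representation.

[fãndi]

Rule 1: /ŋ/ before /d/ (alveolar) → [n]
After rule 1: fandi
Rule 2: /a/ before nasal /n/ → [ã]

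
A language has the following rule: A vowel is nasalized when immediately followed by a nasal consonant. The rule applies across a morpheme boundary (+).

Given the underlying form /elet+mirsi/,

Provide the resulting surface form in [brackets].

[elet+mirsi]

no segment meets the rule's conditions; no change.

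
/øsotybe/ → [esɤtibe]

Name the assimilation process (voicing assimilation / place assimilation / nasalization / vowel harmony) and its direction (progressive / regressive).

vowel harmony, regressive

/ø/→[e] /o/→[ɤ] /y/→[i].
Vowels agree with the last vowel, so the harmony is regressive.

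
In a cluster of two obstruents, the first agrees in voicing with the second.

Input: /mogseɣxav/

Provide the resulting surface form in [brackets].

[moksexxav]

/g/ before /s/ (voiceless) → [k]
/ɣ/ before /x/ (voiceless) → [x]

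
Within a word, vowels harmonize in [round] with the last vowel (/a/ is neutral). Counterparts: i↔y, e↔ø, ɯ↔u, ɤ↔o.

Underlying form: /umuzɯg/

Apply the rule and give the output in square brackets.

[ɯmɯzɯg]

/u/ harmonizes with /ɯ/ ([-round]) → [ɯ]
/u/ harmonizes with /ɯ/ ([-round]) → [ɯ]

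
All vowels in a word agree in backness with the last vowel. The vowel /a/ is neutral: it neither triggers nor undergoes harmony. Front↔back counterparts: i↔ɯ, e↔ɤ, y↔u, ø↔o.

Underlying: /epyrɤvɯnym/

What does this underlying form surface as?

/ɤ/ harmonizes with /y/ ([-back]) → [e]
/ɯ/ harmonizes with /y/ ([-back]) → [i]

[epyrevinym]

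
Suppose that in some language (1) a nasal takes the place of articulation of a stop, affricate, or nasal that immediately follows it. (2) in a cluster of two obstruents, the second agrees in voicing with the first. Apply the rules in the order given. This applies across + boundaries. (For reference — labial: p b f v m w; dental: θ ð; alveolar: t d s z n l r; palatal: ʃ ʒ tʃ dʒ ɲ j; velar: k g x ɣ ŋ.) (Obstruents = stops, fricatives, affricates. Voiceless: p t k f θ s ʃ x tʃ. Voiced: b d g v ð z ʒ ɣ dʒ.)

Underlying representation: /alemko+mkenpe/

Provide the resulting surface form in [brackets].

Rule 1: /m/ before /k/ (velar) → [ŋ]
Rule 1: /m/ before /k/ (velar) → [ŋ]
Rule 1: /n/ before /p/ (labial) → [m]
After rule 1: aleŋko+ŋkempe
Rule 2: no segment meets the rule's conditions; no change.

[aleŋko+ŋkempe]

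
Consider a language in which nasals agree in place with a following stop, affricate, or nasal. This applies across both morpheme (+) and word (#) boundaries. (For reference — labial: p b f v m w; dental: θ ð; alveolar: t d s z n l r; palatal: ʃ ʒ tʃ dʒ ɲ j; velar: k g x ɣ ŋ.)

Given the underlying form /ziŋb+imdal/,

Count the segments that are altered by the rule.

2

/ŋ/ before /b/ (labial) → [m]
/m/ before /d/ (alveolar) → [n]
2 segments change.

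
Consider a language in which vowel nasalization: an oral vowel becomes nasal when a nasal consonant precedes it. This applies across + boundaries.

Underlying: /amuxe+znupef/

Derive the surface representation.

[amũxe+znũpef]

/u/ after nasal /m/ → [ũ]
/u/ after nasal /n/ → [ũ]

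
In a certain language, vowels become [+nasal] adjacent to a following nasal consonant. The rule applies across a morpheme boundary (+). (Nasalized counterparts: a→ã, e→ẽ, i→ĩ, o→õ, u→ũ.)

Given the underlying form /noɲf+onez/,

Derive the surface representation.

/o/ before nasal /ɲ/ → [õ]
/o/ before nasal /n/ → [õ]

[nõɲf+õnez]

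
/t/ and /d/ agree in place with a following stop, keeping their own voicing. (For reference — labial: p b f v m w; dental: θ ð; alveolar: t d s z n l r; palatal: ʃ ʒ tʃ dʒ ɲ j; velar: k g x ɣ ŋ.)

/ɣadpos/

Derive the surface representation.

[ɣabpos]

/d/ before /p/ (labial) → [b]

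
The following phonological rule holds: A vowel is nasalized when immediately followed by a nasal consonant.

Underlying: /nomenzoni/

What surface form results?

[nõmẽnzõni]

/o/ before nasal /m/ → [õ]
/e/ before nasal /n/ → [ẽ]
/o/ before nasal /n/ → [õ]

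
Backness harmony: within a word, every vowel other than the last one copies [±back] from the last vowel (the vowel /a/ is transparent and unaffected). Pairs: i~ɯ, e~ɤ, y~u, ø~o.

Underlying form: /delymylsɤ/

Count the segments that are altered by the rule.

/e/ harmonizes with /ɤ/ ([+back]) → [ɤ]
/y/ harmonizes with /ɤ/ ([+back]) → [u]
/y/ harmonizes with /ɤ/ ([+back]) → [u]
3 segments change.

3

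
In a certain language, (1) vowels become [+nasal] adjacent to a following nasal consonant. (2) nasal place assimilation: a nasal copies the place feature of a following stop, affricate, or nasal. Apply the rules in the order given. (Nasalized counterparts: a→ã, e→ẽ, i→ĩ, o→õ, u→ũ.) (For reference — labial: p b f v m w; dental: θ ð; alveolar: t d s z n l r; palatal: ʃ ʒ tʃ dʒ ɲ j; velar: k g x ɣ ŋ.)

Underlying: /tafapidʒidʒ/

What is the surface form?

Rule 1: no segment meets the rule's conditions; no change.
After rule 1: tafapidʒidʒ
Rule 2: no segment meets the rule's conditions; no change.

[tafapidʒidʒ]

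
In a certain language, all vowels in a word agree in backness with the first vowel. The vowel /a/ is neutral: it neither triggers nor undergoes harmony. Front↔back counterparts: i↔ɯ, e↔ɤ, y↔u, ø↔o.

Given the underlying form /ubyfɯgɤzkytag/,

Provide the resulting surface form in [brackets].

[ubufɯgɤzkutag]

/y/ harmonizes with /u/ ([+back]) → [u]
/y/ harmonizes with /u/ ([+back]) → [u]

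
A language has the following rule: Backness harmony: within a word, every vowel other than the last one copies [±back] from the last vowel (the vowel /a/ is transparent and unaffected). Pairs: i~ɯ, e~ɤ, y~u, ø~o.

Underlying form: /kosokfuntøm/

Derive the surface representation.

[køsøkfyntøm]

/o/ harmonizes with /ø/ ([-back]) → [ø]
/o/ harmonizes with /ø/ ([-back]) → [ø]
/u/ harmonizes with /ø/ ([-back]) → [y]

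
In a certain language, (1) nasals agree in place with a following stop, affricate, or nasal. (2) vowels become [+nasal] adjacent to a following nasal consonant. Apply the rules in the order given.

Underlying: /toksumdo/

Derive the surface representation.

[toksũndo]

Rule 1: /m/ before /d/ (alveolar) → [n]
After rule 1: toksundo
Rule 2: /u/ before nasal /n/ → [ũ]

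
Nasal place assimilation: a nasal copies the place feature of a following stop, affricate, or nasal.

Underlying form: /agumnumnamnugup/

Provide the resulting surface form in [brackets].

[agunnunnannugup]

/m/ before /n/ (alveolar) → [n]
/m/ before /n/ (alveolar) → [n]
/m/ before /n/ (alveolar) → [n]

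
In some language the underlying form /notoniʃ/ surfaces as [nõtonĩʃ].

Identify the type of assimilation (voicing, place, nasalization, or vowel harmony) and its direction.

/o/→[õ] /i/→[ĩ].
Each target copies a feature from the preceding segment, so the direction is progressive.

nasalization, progressive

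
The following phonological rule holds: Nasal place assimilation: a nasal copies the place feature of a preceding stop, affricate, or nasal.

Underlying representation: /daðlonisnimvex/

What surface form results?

[daðlonisnimvex]

no segment meets the rule's conditions; no change.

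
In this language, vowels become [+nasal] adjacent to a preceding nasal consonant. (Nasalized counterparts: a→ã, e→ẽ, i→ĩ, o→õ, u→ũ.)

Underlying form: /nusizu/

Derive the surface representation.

[nũsizu]

/u/ after nasal /n/ → [ũ]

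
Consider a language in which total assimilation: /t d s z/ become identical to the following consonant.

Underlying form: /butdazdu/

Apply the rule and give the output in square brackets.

[buddaddu]

/t/ before /d/ → [d] (total assimilation)
/z/ before /d/ → [d] (total assimilation)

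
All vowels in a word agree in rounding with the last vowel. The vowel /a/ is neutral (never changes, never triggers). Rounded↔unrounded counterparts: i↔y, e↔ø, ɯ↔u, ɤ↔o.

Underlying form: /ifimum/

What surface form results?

/i/ harmonizes with /u/ ([+round]) → [y]
/i/ harmonizes with /u/ ([+round]) → [y]

[yfymum]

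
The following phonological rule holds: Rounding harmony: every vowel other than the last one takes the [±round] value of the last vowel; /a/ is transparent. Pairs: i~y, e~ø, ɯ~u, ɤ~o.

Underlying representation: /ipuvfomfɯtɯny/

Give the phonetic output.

/i/ harmonizes with /y/ ([+round]) → [y]
/ɯ/ harmonizes with /y/ ([+round]) → [u]
/ɯ/ harmonizes with /y/ ([+round]) → [u]

[ypuvfomfutuny]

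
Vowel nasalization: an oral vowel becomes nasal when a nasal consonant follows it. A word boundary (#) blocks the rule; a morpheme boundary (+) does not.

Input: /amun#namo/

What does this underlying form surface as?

/a/ before nasal /m/ → [ã]
/u/ before nasal /n/ → [ũ]
/a/ before nasal /m/ → [ã]

[ãmũn#nãmo]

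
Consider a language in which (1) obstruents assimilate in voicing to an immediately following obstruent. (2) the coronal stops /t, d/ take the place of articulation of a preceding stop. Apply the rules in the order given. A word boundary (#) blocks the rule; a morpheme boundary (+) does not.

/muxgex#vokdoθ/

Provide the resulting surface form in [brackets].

[muɣgex#voggoθ]

Rule 1: /x/ before /g/ (voiced) → [ɣ]
Rule 1: /k/ before /d/ (voiced) → [g]
After rule 1: muɣgex#vogdoθ
Rule 2: /d/ after /g/ (velar) → [g]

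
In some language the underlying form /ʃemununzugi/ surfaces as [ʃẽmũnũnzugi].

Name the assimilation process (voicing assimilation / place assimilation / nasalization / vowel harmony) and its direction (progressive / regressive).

nasalization, regressive

/e/→[ẽ] /u/→[ũ] /u/→[ũ].
Each target copies a feature from the following segment, so the direction is regressive.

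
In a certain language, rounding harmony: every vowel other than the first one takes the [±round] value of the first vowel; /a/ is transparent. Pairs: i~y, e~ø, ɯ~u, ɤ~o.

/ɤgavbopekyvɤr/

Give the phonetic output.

[ɤgavbɤpekivɤr]

/o/ harmonizes with /ɤ/ ([-round]) → [ɤ]
/y/ harmonizes with /ɤ/ ([-round]) → [i]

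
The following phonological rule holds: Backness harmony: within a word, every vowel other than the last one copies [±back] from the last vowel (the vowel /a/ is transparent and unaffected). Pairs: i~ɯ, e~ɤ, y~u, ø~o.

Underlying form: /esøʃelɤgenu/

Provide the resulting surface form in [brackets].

[ɤsoʃɤlɤgɤnu]

/e/ harmonizes with /u/ ([+back]) → [ɤ]
/ø/ harmonizes with /u/ ([+back]) → [o]
/e/ harmonizes with /u/ ([+back]) → [ɤ]
/e/ harmonizes with /u/ ([+back]) → [ɤ]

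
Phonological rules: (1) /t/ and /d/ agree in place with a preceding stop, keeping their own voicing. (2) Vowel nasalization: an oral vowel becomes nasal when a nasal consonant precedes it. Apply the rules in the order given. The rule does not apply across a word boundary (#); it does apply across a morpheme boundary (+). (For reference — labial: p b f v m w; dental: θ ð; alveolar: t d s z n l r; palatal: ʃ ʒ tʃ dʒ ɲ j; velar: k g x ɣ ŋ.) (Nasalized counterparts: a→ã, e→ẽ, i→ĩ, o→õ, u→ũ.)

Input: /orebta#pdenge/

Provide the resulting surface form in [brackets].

[orebpa#pbenge]

Rule 1: /t/ after /b/ (labial) → [p]
Rule 1: /d/ after /p/ (labial) → [b]
After rule 1: orebpa#pbenge
Rule 2: no segment meets the rule's conditions; no change.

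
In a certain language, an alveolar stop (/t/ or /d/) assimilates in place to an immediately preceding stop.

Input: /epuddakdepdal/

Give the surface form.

[epuddakgepbal]

/d/ after /k/ (velar) → [g]
/d/ after /p/ (labial) → [b]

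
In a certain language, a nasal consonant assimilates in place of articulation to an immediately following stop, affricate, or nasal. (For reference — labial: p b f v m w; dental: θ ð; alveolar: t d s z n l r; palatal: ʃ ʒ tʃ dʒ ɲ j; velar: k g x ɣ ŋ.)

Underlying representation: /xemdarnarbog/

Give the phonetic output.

[xendarnarbog]

/m/ before /d/ (alveolar) → [n]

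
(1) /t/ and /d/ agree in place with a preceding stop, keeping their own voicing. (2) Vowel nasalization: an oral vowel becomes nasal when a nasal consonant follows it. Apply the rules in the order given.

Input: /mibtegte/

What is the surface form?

Rule 1: /t/ after /b/ (labial) → [p]
Rule 1: /t/ after /g/ (velar) → [k]
After rule 1: mibpegke
Rule 2: no segment meets the rule's conditions; no change.

[mibpegke]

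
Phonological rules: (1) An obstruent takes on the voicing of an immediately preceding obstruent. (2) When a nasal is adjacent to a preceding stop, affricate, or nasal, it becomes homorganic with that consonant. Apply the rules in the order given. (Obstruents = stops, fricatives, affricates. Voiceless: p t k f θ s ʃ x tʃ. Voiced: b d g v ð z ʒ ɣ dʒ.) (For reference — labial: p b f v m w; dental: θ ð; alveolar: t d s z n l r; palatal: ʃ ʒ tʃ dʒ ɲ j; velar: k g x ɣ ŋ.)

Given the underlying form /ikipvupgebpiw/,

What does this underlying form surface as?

Rule 1: /v/ after /p/ (voiceless) → [f]
Rule 1: /g/ after /p/ (voiceless) → [k]
Rule 1: /p/ after /b/ (voiced) → [b]
After rule 1: ikipfupkebbiw
Rule 2: no segment meets the rule's conditions; no change.

[ikipfupkebbiw]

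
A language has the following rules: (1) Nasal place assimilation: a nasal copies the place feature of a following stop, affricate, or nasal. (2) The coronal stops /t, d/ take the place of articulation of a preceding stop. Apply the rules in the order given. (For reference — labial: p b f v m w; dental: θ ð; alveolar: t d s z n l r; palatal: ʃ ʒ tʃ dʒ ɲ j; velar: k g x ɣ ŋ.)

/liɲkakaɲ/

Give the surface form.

Rule 1: /ɲ/ before /k/ (velar) → [ŋ]
After rule 1: liŋkakaɲ
Rule 2: no segment meets the rule's conditions; no change.

[liŋkakaɲ]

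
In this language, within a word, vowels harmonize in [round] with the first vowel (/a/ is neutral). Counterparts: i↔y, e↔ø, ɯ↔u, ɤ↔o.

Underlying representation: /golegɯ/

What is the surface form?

/e/ harmonizes with /o/ ([+round]) → [ø]
/ɯ/ harmonizes with /o/ ([+round]) → [u]

[goløgu]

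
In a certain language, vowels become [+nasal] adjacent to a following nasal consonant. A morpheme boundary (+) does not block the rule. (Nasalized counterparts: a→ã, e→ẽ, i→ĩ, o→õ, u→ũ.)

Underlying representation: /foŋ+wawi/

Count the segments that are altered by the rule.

/o/ before nasal /ŋ/ → [õ]
1 segment changes.

1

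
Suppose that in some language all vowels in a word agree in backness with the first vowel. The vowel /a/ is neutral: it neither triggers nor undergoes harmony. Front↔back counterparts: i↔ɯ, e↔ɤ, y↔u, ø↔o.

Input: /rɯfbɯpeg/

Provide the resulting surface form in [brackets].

/e/ harmonizes with /ɯ/ ([+back]) → [ɤ]

[rɯfbɯpɤg]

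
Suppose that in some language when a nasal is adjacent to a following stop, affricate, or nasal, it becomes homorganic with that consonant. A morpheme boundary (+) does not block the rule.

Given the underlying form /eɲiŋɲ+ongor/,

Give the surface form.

[eɲiɲɲ+oŋgor]

/ŋ/ before /ɲ/ (palatal) → [ɲ]
/n/ before /g/ (velar) → [ŋ]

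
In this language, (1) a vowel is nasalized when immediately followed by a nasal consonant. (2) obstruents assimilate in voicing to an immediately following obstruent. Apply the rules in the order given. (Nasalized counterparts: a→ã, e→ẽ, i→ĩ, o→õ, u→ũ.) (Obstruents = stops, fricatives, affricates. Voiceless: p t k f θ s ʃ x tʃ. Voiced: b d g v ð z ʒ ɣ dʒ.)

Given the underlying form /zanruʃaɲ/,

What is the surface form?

[zãnruʃãɲ]

Rule 1: /a/ before nasal /n/ → [ã]
Rule 1: /a/ before nasal /ɲ/ → [ã]
After rule 1: zãnruʃãɲ
Rule 2: no segment meets the rule's conditions; no change.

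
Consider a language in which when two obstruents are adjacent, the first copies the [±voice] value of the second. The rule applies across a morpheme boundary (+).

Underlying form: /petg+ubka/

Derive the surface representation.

/t/ before /g/ (voiced) → [d]
/b/ before /k/ (voiceless) → [p]

[pedg+upka]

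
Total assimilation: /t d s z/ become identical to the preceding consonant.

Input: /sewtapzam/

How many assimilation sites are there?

2

/t/ after /w/ → [w] (total assimilation)
/z/ after /p/ → [p] (total assimilation)
2 segments change.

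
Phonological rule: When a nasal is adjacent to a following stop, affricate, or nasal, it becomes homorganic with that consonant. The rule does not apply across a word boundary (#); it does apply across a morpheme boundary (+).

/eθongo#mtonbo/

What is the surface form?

/n/ before /g/ (velar) → [ŋ]
/m/ before /t/ (alveolar) → [n]
/n/ before /b/ (labial) → [m]

[eθoŋgo#ntombo]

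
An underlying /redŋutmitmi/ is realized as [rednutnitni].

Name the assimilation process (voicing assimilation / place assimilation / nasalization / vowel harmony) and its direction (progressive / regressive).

/ŋ/→[n] /m/→[n] /m/→[n].
Each target copies a feature from the preceding segment, so the direction is progressive.

place assimilation, progressive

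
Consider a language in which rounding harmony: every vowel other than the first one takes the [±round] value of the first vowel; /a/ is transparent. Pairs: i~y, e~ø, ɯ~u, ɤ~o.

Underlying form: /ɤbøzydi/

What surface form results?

[ɤbezidi]

/ø/ harmonizes with /ɤ/ ([-round]) → [e]
/y/ harmonizes with /ɤ/ ([-round]) → [i]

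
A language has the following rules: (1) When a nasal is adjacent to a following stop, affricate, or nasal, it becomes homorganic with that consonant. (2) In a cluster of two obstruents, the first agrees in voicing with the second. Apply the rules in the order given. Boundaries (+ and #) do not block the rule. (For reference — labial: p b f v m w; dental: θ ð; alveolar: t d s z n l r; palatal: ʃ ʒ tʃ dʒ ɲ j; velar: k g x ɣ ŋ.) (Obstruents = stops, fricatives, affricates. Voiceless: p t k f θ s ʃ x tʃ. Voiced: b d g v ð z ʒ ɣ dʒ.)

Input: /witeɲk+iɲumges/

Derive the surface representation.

[witeŋk+iɲuŋges]

Rule 1: /ɲ/ before /k/ (velar) → [ŋ]
Rule 1: /m/ before /g/ (velar) → [ŋ]
After rule 1: witeŋk+iɲuŋges
Rule 2: no segment meets the rule's conditions; no change.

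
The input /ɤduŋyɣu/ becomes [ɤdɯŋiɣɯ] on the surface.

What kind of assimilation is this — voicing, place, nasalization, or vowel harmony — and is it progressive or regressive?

/u/→[ɯ] /y/→[i] /u/→[ɯ].
Vowels agree with the first vowel, so the harmony is progressive.

vowel harmony, progressive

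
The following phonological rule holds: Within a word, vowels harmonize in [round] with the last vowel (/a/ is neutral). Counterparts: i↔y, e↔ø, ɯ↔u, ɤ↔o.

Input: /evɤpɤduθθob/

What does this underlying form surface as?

[øvopoduθθob]

/e/ harmonizes with /o/ ([+round]) → [ø]
/ɤ/ harmonizes with /o/ ([+round]) → [o]
/ɤ/ harmonizes with /o/ ([+round]) → [o]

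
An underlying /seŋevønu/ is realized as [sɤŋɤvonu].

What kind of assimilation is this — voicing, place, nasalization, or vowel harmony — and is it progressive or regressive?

vowel harmony, regressive

/e/→[ɤ] /e/→[ɤ] /ø/→[o].
Vowels agree with the last vowel, so the harmony is regressive.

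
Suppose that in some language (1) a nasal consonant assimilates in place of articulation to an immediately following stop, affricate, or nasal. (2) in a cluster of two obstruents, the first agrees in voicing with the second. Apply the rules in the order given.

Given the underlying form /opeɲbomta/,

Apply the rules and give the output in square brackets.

Rule 1: /ɲ/ before /b/ (labial) → [m]
Rule 1: /m/ before /t/ (alveolar) → [n]
After rule 1: opembonta
Rule 2: no segment meets the rule's conditions; no change.

[opembonta]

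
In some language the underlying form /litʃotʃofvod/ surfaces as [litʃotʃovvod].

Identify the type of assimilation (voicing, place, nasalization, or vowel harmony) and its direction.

/f/→[v].
Each target copies a feature from the following segment, so the direction is regressive.

voicing assimilation, regressive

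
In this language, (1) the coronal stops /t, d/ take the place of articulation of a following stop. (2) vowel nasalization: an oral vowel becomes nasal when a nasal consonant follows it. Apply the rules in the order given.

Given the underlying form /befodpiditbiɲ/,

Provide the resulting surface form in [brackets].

Rule 1: /d/ before /p/ (labial) → [b]
Rule 1: /t/ before /b/ (labial) → [p]
After rule 1: befobpidipbiɲ
Rule 2: /i/ before nasal /ɲ/ → [ĩ]

[befobpidipbĩɲ]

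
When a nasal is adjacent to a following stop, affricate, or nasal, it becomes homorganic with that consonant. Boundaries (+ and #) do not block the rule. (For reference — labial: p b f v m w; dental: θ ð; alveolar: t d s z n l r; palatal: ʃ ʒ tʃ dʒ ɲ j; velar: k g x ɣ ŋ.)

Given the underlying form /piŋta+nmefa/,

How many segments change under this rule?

/ŋ/ before /t/ (alveolar) → [n]
/n/ before /m/ (labial) → [m]
2 segments change.

2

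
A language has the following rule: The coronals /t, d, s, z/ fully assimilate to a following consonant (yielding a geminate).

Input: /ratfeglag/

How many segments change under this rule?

/t/ before /f/ → [f] (total assimilation)
1 segment changes.

1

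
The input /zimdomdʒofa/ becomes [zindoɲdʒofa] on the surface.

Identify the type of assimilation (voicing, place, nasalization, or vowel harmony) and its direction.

place assimilation, regressive

/m/→[n] /m/→[ɲ].
Each target copies a feature from the following segment, so the direction is regressive.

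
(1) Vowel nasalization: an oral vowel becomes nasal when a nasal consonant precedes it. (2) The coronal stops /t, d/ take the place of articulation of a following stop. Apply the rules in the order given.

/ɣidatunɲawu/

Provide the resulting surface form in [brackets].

[ɣidatunɲãwu]

Rule 1: /a/ after nasal /ɲ/ → [ã]
After rule 1: ɣidatunɲãwu
Rule 2: no segment meets the rule's conditions; no change.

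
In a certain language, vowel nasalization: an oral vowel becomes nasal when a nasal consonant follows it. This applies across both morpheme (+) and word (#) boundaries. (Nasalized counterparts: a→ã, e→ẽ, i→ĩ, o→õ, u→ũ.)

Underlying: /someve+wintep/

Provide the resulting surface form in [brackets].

[sõmeve+wĩntep]

/o/ before nasal /m/ → [õ]
/i/ before nasal /n/ → [ĩ]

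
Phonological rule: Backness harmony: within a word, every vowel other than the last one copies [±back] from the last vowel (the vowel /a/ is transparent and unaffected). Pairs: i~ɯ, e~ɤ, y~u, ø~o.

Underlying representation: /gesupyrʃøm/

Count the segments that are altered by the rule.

1

/u/ harmonizes with /ø/ ([-back]) → [y]
1 segment changes.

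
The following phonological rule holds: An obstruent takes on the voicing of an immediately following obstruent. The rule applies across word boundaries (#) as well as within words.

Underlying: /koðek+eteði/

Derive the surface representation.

no segment meets the rule's conditions; no change.

[koðek+eteði]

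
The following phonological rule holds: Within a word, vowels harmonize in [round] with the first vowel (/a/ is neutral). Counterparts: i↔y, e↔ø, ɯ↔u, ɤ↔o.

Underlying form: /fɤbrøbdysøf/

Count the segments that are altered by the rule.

/ø/ harmonizes with /ɤ/ ([-round]) → [e]
/y/ harmonizes with /ɤ/ ([-round]) → [i]
/ø/ harmonizes with /ɤ/ ([-round]) → [e]
3 segments change.

3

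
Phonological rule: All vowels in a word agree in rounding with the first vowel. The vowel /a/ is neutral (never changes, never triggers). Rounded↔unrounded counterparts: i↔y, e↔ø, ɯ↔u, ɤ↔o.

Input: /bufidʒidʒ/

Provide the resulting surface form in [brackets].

/i/ harmonizes with /u/ ([+round]) → [y]
/i/ harmonizes with /u/ ([+round]) → [y]

[bufydʒydʒ]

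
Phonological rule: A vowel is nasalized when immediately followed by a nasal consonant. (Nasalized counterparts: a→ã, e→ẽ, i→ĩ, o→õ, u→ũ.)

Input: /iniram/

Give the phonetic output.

[ĩnirãm]

/i/ before nasal /n/ → [ĩ]
/a/ before nasal /m/ → [ã]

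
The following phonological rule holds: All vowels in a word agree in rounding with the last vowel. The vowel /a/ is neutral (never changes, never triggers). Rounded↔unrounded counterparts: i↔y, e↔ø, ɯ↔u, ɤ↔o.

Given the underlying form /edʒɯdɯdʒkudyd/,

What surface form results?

/e/ harmonizes with /y/ ([+round]) → [ø]
/ɯ/ harmonizes with /y/ ([+round]) → [u]
/ɯ/ harmonizes with /y/ ([+round]) → [u]

[ødʒududʒkudyd]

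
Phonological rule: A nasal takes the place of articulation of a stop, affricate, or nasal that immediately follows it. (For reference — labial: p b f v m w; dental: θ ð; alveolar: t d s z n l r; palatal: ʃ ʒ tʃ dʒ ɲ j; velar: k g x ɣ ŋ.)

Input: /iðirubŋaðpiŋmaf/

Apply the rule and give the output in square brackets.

/ŋ/ before /m/ (labial) → [m]

[iðirubŋaðpimmaf]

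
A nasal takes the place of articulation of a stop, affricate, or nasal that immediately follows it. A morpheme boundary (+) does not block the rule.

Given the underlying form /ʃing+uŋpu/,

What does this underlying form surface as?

/n/ before /g/ (velar) → [ŋ]
/ŋ/ before /p/ (labial) → [m]

[ʃiŋg+umpu]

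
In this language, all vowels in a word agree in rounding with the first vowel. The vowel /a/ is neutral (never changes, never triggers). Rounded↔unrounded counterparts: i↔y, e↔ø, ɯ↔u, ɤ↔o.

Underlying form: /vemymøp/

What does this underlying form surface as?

[vemimep]

/y/ harmonizes with /e/ ([-round]) → [i]
/ø/ harmonizes with /e/ ([-round]) → [e]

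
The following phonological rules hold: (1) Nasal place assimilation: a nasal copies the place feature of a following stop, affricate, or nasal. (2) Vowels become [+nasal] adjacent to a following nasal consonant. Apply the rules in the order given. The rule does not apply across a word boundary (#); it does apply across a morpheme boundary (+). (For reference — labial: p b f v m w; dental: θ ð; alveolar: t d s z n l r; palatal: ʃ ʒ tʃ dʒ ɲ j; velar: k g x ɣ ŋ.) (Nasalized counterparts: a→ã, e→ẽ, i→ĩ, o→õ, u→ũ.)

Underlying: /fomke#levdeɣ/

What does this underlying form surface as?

[fõŋke#levdeɣ]

Rule 1: /m/ before /k/ (velar) → [ŋ]
After rule 1: foŋke#levdeɣ
Rule 2: /o/ before nasal /ŋ/ → [õ]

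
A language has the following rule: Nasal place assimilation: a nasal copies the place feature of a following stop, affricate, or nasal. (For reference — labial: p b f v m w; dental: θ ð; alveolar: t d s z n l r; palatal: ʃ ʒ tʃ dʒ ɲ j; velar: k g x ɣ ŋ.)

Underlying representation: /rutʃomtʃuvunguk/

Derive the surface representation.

/m/ before /tʃ/ (palatal) → [ɲ]
/n/ before /g/ (velar) → [ŋ]

[rutʃoɲtʃuvuŋguk]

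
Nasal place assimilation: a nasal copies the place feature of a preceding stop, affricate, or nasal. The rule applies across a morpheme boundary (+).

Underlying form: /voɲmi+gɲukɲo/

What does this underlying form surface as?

[voɲɲi+gŋukŋo]

/m/ after /ɲ/ (palatal) → [ɲ]
/ɲ/ after /g/ (velar) → [ŋ]
/ɲ/ after /k/ (velar) → [ŋ]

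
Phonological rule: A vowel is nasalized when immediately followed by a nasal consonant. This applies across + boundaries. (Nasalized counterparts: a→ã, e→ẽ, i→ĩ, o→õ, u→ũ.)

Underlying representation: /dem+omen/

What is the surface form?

[dẽm+õmẽn]

/e/ before nasal /m/ → [ẽ]
/o/ before nasal /m/ → [õ]
/e/ before nasal /n/ → [ẽ]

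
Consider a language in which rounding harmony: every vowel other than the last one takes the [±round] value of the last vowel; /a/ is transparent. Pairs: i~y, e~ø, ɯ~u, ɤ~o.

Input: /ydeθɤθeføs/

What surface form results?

/e/ harmonizes with /ø/ ([+round]) → [ø]
/ɤ/ harmonizes with /ø/ ([+round]) → [o]
/e/ harmonizes with /ø/ ([+round]) → [ø]

[ydøθoθøføs]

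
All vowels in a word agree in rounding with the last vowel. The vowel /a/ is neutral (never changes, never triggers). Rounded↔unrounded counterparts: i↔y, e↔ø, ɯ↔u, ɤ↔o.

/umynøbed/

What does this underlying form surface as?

[ɯminebed]

/u/ harmonizes with /e/ ([-round]) → [ɯ]
/y/ harmonizes with /e/ ([-round]) → [i]
/ø/ harmonizes with /e/ ([-round]) → [e]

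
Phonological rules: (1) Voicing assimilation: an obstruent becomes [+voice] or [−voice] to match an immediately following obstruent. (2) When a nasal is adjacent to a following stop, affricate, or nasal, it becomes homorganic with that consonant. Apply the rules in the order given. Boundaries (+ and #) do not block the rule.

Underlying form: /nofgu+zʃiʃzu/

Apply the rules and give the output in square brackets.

[novgu+sʃiʒzu]

Rule 1: /f/ before /g/ (voiced) → [v]
Rule 1: /z/ before /ʃ/ (voiceless) → [s]
Rule 1: /ʃ/ before /z/ (voiced) → [ʒ]
After rule 1: novgu+sʃiʒzu
Rule 2: no segment meets the rule's conditions; no change.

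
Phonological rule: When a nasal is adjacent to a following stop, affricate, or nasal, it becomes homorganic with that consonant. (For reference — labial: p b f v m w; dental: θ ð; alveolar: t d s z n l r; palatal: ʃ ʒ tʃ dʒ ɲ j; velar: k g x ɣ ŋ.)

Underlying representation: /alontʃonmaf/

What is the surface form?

/n/ before /tʃ/ (palatal) → [ɲ]
/n/ before /m/ (labial) → [m]

[aloɲtʃommaf]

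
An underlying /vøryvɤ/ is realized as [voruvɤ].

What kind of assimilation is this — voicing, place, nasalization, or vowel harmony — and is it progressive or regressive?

vowel harmony, regressive

/ø/→[o] /y/→[u].
Vowels agree with the last vowel, so the harmony is regressive.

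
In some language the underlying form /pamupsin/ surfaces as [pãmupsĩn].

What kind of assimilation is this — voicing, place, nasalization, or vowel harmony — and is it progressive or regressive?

/a/→[ã] /i/→[ĩ].
Each target copies a feature from the following segment, so the direction is regressive.

nasalization, regressive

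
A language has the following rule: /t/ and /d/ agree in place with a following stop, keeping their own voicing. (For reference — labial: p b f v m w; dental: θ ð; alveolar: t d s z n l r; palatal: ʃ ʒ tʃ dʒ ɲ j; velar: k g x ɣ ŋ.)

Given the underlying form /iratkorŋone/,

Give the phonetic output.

/t/ before /k/ (velar) → [k]

[irakkorŋone]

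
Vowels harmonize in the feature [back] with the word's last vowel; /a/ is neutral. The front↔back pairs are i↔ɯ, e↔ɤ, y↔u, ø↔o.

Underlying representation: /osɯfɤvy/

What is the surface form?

[øsifevy]

/o/ harmonizes with /y/ ([-back]) → [ø]
/ɯ/ harmonizes with /y/ ([-back]) → [i]
/ɤ/ harmonizes with /y/ ([-back]) → [e]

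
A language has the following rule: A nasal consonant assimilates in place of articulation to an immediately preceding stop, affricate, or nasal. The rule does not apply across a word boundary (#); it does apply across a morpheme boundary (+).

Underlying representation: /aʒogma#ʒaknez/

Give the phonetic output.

/m/ after /g/ (velar) → [ŋ]
/n/ after /k/ (velar) → [ŋ]

[aʒogŋa#ʒakŋez]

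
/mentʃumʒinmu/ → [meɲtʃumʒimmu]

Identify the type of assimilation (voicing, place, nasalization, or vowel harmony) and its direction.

/n/→[ɲ] /n/→[m].
Each target copies a feature from the following segment, so the direction is regressive.

place assimilation, regressive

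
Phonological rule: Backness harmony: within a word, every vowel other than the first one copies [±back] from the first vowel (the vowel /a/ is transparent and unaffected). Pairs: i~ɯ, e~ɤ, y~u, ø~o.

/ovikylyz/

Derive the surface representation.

[ovɯkuluz]

/i/ harmonizes with /o/ ([+back]) → [ɯ]
/y/ harmonizes with /o/ ([+back]) → [u]
/y/ harmonizes with /o/ ([+back]) → [u]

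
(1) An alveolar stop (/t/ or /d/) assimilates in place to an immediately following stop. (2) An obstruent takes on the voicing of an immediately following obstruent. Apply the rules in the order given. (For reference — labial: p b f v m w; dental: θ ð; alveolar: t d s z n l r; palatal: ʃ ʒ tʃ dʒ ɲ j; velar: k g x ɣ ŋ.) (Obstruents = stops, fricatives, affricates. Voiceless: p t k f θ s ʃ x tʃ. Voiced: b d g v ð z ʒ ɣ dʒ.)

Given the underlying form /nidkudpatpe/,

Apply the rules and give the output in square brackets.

Rule 1: /d/ before /k/ (velar) → [g]
Rule 1: /d/ before /p/ (labial) → [b]
Rule 1: /t/ before /p/ (labial) → [p]
After rule 1: nigkubpappe
Rule 2: /g/ before /k/ (voiceless) → [k]
Rule 2: /b/ before /p/ (voiceless) → [p]

[nikkuppappe]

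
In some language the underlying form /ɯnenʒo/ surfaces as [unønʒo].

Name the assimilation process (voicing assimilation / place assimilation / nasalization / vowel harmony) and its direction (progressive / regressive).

vowel harmony, regressive

/ɯ/→[u] /e/→[ø].
Vowels agree with the last vowel, so the harmony is regressive.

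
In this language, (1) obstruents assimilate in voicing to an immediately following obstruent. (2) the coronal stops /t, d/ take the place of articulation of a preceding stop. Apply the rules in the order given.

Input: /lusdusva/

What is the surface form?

Rule 1: /s/ before /d/ (voiced) → [z]
Rule 1: /s/ before /v/ (voiced) → [z]
After rule 1: luzduzva
Rule 2: no segment meets the rule's conditions; no change.

[luzduzva]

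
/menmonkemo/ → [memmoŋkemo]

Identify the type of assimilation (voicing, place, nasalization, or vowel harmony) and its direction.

place assimilation, regressive

/n/→[m] /n/→[ŋ].
Each target copies a feature from the following segment, so the direction is regressive.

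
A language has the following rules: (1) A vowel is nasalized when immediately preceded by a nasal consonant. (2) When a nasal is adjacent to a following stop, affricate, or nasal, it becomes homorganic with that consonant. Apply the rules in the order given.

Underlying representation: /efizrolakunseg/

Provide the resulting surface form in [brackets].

Rule 1: no segment meets the rule's conditions; no change.
After rule 1: efizrolakunseg
Rule 2: no segment meets the rule's conditions; no change.

[efizrolakunseg]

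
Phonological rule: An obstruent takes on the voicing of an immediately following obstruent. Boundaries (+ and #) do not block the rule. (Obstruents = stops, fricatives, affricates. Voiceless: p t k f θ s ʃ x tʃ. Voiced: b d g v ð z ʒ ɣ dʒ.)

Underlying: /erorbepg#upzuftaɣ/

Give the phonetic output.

[erorbebg#ubzuftaɣ]

/p/ before /g/ (voiced) → [b]
/p/ before /z/ (voiced) → [b]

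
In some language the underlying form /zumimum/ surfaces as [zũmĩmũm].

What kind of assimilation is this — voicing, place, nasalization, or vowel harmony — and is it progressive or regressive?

/u/→[ũ] /i/→[ĩ] /u/→[ũ].
Each target copies a feature from the following segment, so the direction is regressive.

nasalization, regressive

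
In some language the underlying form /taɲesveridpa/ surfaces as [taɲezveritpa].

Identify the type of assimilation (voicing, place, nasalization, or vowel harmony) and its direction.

voicing assimilation, regressive

/s/→[z] /d/→[t].
Each target copies a feature from the following segment, so the direction is regressive.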